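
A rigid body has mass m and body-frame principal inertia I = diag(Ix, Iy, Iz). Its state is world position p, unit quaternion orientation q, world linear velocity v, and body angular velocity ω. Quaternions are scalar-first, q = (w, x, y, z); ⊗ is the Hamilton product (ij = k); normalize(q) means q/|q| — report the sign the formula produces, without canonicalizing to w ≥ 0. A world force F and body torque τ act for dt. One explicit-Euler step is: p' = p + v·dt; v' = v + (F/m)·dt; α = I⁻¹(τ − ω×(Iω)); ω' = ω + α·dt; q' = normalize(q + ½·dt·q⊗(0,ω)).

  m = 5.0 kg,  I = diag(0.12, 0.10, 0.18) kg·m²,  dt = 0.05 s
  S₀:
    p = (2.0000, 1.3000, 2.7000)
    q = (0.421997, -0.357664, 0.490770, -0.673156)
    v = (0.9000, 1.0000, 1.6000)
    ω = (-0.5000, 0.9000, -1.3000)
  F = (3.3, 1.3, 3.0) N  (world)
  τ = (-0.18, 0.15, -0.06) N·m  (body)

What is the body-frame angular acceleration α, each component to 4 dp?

gyro term ω×Iω = (-0.0936, -0.0390, 0.0090)
angular accel α = (-0.7200, 1.8900, -0.3833)

α = (-0.7200, 1.8900, -0.3833)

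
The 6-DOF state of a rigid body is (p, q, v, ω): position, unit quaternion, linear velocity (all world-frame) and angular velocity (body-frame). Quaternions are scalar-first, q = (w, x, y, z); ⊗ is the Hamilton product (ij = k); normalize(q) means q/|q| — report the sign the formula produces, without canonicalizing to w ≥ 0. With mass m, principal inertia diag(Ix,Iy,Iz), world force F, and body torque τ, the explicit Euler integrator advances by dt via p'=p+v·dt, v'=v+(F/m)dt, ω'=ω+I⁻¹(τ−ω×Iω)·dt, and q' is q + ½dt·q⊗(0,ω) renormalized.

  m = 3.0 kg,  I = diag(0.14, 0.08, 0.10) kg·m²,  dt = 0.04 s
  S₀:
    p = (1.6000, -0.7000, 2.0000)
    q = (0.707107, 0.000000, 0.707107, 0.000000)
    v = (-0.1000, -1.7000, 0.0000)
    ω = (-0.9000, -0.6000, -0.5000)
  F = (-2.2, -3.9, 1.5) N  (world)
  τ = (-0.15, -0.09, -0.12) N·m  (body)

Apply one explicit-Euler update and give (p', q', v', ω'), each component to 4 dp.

p' = (1.5960, -0.7680, 2.0000)
q' = (0.7154, -0.0198, 0.6984, 0.0057)
v' = (-0.1293, -1.7520, 0.0200)
ω' = (-0.9446, -0.6540, -0.5350)

(τ − ω×Iω)/I = (-1.1143, -1.3500, -0.8760)
ω' = ω + α·dt = (-0.9446, -0.6540, -0.5350)
Hamilton product q⊗(0,ω) = (0.4242642, -0.9899498, -0.4242642, 0.2828428)
q + ½dt·q⊗(0,ω), renormalized = (0.7154, -0.0198, 0.6984, 0.0057)
new position p' = (1.5960, -0.7680, 2.0000)
v + (F/m)dt = (-0.1293, -1.7520, 0.0200)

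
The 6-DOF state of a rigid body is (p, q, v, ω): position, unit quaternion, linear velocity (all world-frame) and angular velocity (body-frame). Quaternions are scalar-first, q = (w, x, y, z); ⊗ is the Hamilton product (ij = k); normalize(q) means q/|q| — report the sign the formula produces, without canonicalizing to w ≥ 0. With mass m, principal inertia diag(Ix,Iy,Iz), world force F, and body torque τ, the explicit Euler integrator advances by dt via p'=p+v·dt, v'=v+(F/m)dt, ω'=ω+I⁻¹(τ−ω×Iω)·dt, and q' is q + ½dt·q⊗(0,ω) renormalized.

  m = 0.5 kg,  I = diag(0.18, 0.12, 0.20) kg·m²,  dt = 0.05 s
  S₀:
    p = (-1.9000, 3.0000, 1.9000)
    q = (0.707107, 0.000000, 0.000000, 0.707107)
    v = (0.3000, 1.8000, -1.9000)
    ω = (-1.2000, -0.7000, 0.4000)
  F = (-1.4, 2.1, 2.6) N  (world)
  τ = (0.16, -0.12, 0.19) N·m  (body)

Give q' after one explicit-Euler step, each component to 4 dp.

Hamilton product q⊗(0,ω) = (-0.2828428, -0.3535535, -1.3435033, 0.2828428)
q' = normalize(q + ½dt·q⊗(0,ω)) = (0.6996, -0.0088, -0.0336, 0.7137)

q' = (0.6996, -0.0088, -0.0336, 0.7137)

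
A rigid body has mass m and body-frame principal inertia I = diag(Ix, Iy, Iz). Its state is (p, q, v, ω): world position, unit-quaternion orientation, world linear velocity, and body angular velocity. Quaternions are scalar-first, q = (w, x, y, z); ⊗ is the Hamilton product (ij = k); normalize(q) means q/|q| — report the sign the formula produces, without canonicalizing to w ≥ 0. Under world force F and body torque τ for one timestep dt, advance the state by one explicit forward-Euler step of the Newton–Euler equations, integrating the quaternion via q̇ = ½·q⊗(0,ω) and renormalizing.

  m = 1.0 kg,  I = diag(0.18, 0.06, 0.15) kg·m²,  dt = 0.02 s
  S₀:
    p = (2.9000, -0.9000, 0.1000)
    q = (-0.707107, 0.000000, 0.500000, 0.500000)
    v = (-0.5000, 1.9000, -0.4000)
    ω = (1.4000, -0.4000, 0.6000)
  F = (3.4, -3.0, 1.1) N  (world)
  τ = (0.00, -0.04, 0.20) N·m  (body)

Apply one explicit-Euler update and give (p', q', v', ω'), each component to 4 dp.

angular accel α = (0.1200, -1.0867, 0.8853)
new body rate ω' = (1.4024, -0.4217, 0.6177)
q⊗(0,ω) = (-0.1000000, -0.4899498, 0.9828428, -1.1242642)
q' = normalize(q + ½dt·q⊗(0,ω)) = (-0.7080, -0.0049, 0.5098, 0.4887)
a = F/m = (3.4000, -3.0000, 1.1000)
p' = p + v·dt = (2.8900, -0.8620, 0.0920)
v' = v + a·dt = (-0.4320, 1.8400, -0.3780)

p' = (2.8900, -0.8620, 0.0920)
q' = (-0.7080, -0.0049, 0.5098, 0.4887)
v' = (-0.4320, 1.8400, -0.3780)
ω' = (1.4024, -0.4217, 0.6177)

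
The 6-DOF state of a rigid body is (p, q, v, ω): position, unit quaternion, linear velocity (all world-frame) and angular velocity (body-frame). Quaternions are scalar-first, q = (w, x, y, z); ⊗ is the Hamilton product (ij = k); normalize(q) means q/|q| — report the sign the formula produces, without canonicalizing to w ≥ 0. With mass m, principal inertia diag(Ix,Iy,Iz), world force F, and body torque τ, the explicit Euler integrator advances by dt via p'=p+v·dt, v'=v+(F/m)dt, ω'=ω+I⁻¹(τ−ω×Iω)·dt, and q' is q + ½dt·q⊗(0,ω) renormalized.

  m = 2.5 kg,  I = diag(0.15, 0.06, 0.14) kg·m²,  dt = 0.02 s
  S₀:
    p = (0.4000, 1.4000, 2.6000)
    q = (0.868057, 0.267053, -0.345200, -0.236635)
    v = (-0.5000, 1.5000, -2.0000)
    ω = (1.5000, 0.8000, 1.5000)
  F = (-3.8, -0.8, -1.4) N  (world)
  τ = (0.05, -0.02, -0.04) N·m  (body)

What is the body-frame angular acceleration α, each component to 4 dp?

α = (-0.3067, -0.7083, 0.4857)

ω×(Iω) gyroscopic = (0.0960, 0.0225, -0.1080)
angular accel α = (-0.3067, -0.7083, 0.4857)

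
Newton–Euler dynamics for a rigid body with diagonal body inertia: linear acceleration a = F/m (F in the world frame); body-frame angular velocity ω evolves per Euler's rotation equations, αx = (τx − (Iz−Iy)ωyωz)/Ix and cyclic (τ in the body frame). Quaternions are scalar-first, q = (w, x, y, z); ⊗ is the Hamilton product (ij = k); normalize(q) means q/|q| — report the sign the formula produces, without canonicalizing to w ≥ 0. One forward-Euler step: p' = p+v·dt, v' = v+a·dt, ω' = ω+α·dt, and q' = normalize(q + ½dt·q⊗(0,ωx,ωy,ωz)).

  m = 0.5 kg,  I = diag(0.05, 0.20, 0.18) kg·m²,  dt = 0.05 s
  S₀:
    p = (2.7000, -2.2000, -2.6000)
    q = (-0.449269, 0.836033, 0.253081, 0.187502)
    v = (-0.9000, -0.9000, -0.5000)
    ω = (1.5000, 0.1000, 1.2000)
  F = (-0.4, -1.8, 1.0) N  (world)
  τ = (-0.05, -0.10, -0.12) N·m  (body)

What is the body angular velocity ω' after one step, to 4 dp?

ω' = (1.4524, 0.1335, 1.1604)

angular accel α = (-0.9520, 0.6700, -0.7917)
ω' = ω + α·dt = (1.4524, 0.1335, 1.1604)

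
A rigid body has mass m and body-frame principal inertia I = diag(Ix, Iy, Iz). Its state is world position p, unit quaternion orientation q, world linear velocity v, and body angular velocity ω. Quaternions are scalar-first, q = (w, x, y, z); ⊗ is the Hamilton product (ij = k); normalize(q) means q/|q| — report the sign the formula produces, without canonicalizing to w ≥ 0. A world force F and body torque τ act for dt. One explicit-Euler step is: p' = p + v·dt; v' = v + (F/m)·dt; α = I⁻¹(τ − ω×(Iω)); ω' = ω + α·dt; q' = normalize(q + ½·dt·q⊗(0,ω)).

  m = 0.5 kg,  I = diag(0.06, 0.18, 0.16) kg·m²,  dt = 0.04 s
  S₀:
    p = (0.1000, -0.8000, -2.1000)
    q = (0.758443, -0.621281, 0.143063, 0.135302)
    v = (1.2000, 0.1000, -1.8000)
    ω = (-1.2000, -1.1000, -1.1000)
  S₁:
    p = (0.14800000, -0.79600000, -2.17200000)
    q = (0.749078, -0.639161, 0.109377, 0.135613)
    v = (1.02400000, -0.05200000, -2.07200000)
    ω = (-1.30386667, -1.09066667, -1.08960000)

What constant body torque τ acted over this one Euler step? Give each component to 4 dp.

τ = (-0.1800, -0.0900, 0.2000)

rate change Δω = (-0.10386667, 0.00933333, 0.01040000)
ω₀×(Iω₀) = (-0.0242, -0.1320, 0.1584)
applied torque τ = (-0.1800, -0.0900, 0.2000)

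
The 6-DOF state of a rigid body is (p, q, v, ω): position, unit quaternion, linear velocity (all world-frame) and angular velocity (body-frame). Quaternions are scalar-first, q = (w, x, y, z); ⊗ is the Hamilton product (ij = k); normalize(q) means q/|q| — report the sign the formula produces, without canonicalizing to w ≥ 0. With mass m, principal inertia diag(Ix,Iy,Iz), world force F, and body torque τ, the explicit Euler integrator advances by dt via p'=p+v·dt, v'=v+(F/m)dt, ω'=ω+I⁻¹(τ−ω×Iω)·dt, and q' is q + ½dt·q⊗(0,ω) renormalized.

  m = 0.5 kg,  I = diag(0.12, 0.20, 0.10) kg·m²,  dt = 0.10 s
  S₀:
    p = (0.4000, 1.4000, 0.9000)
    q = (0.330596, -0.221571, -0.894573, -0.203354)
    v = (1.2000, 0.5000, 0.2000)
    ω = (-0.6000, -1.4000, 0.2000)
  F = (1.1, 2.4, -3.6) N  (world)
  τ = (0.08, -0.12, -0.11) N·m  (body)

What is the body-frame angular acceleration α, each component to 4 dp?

α = (0.4333, -0.5880, -1.7720)

precession coupling ω×(Iω) = (0.0280, -0.0024, 0.0672)
α = I⁻¹(τ − ω×Iω) = (0.4333, -0.5880, -1.7720)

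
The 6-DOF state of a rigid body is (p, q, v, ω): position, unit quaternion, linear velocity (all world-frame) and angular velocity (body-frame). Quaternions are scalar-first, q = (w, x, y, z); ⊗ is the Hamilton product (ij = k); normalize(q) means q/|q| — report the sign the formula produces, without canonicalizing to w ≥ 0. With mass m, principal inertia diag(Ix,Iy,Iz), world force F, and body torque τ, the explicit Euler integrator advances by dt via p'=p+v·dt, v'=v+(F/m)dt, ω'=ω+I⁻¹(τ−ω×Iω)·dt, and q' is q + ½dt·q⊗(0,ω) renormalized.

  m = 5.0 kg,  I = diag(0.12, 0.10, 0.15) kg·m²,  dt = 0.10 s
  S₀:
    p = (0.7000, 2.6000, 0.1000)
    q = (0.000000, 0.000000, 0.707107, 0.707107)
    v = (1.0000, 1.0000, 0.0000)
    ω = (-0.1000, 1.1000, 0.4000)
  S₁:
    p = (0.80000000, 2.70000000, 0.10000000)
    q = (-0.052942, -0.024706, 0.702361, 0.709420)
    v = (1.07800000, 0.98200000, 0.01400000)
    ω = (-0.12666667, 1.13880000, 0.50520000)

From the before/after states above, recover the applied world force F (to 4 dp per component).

Δv = v₁−v₀ = (0.07800000, -0.01800000, 0.01400000)
m·(v₁−v₀)/dt = (3.9000, -0.9000, 0.7000)

F = (3.9000, -0.9000, 0.7000)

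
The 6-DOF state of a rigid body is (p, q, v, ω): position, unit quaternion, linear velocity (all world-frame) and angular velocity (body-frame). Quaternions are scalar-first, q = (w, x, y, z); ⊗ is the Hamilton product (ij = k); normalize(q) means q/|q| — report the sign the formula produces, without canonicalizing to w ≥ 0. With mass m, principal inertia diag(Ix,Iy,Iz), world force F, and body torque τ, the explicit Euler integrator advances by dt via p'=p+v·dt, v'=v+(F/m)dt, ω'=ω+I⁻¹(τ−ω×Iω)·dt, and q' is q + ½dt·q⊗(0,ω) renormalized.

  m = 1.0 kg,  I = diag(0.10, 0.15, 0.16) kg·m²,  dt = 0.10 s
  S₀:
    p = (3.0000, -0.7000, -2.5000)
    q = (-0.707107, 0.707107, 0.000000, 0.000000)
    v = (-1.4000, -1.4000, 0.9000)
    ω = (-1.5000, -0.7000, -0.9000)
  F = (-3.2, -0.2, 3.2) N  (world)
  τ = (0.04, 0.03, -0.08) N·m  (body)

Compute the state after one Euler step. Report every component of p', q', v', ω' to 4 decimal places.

p' = (2.8600, -0.8400, -2.4100)
q' = (-0.6512, 0.7568, 0.0563, 0.0070)
v' = (-1.7200, -1.4200, 1.2200)
ω' = (-1.4663, -0.6260, -0.9828)

gyro term ω×Iω = (0.0063, -0.0810, 0.0525)
α = I⁻¹(τ − ω×Iω) = (0.3370, 0.7400, -0.8281)
ω' = ω + α·dt = (-1.4663, -0.6260, -0.9828)
2q̇ = q⊗(0,ω) = (1.0606605, 1.0606605, 1.1313712, 0.1414214)
q' = normalize(q + ½dt·q⊗(0,ω)) = (-0.6512, 0.7568, 0.0563, 0.0070)
p' = p + v·dt = (2.8600, -0.8400, -2.4100)
new velocity v' = (-1.7200, -1.4200, 1.2200)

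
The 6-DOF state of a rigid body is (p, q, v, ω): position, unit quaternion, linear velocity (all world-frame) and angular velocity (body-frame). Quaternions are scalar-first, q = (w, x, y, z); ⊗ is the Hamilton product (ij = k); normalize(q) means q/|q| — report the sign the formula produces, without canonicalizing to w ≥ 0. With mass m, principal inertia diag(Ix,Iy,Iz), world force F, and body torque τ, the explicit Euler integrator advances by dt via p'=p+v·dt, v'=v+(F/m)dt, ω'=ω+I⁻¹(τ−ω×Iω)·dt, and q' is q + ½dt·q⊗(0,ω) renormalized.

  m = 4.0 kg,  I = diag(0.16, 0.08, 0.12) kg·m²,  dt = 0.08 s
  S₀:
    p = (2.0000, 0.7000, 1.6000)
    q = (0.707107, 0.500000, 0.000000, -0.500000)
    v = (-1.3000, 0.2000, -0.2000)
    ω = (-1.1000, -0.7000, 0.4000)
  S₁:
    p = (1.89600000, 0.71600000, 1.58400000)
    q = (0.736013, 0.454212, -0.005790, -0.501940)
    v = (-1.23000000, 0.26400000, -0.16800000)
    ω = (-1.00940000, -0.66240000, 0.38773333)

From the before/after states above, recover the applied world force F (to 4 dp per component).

F = (3.5000, 3.2000, 1.6000)

v₁ − v₀ = (0.07000000, 0.06400000, 0.03200000)
applied force F = (3.5000, 3.2000, 1.6000)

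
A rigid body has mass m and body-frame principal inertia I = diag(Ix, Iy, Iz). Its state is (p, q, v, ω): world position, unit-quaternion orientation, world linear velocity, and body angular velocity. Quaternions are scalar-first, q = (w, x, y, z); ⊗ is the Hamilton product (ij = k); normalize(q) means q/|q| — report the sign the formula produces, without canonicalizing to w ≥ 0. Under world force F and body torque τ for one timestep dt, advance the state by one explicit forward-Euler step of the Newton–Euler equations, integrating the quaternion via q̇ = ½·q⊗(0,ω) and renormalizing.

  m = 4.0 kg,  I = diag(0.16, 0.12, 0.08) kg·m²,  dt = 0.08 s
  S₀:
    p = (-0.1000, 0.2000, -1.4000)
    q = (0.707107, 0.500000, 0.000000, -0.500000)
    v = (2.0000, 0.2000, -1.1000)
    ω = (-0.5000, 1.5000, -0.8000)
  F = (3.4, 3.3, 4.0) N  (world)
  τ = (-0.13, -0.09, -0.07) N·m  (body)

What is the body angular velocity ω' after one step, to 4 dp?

precession coupling ω×(Iω) = (0.0480, 0.0320, 0.0300)
α = I⁻¹(τ − ω×Iω) = (-1.1125, -1.0167, -1.2500)
ω' = ω + α·dt = (-0.5890, 1.4187, -0.9000)

ω' = (-0.5890, 1.4187, -0.9000)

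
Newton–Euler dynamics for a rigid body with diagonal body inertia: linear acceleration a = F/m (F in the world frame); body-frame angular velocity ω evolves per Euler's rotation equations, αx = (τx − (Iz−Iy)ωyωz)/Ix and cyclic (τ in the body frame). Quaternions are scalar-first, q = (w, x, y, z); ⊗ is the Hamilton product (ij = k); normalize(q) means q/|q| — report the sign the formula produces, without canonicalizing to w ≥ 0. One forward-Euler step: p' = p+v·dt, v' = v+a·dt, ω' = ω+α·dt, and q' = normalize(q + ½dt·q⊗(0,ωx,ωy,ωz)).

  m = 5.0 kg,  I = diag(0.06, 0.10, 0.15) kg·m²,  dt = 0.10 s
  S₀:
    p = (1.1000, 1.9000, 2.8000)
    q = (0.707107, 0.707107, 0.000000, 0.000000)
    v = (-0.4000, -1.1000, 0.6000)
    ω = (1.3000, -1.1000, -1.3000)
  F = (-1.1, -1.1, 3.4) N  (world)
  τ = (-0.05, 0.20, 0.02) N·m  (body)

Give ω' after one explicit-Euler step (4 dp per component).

ω×(Iω) gyroscopic = (0.0715, 0.1521, -0.0572)
(τ − ω×Iω)/I = (-2.0250, 0.4790, 0.5147)
ω' = ω + α·dt = (1.0975, -1.0521, -1.2485)

ω' = (1.0975, -1.0521, -1.2485)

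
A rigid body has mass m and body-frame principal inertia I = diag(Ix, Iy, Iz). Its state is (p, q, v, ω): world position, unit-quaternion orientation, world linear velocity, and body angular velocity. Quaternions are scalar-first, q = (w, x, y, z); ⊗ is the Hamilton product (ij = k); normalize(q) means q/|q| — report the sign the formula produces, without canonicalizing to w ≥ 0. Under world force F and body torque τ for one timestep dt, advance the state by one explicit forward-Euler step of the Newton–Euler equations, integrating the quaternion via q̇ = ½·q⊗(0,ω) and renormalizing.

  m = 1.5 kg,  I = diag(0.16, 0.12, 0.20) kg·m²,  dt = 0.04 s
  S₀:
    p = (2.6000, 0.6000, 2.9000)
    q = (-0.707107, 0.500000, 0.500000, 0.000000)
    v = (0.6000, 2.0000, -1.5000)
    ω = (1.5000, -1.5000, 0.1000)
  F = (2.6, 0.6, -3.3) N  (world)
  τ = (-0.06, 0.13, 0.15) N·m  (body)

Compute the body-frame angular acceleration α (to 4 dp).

α = (-0.3000, 1.1333, 0.3000)

ω×(Iω) gyroscopic = (-0.0120, -0.0060, 0.0900)
α = I⁻¹(τ − ω×Iω) = (-0.3000, 1.1333, 0.3000)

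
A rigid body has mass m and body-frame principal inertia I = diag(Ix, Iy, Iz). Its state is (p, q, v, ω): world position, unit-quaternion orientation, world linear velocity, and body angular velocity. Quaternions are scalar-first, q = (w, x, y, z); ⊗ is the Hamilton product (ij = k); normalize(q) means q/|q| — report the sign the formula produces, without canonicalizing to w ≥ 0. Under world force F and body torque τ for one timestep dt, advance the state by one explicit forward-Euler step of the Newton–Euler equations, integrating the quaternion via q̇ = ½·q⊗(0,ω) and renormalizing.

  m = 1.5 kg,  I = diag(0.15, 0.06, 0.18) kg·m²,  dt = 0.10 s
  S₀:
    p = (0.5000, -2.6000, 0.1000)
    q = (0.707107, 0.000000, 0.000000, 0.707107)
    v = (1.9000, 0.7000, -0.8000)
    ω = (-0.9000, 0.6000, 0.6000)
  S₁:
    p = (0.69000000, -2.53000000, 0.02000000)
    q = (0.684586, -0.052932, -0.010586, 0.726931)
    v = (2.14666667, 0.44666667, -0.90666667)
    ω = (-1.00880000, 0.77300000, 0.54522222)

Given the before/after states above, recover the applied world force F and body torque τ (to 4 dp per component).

rate change Δω = (-0.10880000, 0.17300000, -0.05477778)
applied torque τ = (-0.1200, 0.1200, -0.0500)
Δv = v₁−v₀ = (0.24666667, -0.25333333, -0.10666667)
m·(v₁−v₀)/dt = (3.7000, -3.8000, -1.6000)

F = (3.7000, -3.8000, -1.6000)
τ = (-0.1200, 0.1200, -0.0500)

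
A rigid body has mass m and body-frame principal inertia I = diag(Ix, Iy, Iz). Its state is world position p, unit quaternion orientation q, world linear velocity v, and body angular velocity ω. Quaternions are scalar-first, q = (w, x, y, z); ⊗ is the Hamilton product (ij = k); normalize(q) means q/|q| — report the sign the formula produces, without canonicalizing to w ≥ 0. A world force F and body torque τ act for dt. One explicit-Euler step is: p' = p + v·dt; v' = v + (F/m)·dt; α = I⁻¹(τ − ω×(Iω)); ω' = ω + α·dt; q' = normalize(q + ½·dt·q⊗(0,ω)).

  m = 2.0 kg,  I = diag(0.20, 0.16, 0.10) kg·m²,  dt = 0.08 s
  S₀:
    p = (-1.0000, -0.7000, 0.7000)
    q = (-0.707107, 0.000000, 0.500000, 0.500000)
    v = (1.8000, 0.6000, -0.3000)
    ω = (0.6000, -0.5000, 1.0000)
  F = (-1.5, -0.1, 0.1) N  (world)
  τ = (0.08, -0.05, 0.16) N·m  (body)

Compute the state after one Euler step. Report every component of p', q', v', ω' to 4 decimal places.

p' = (-0.8560, -0.6520, 0.6760)
q' = (-0.7162, 0.0130, 0.5255, 0.4591)
v' = (1.7400, 0.5960, -0.2960)
ω' = (0.6200, -0.5550, 1.1184)

new position p' = (-0.8560, -0.6520, 0.6760)
new velocity v' = (1.7400, 0.5960, -0.2960)
gyro term ω×Iω = (0.0300, 0.0600, 0.0120)
α = I⁻¹(τ − ω×Iω) = (0.2500, -0.6875, 1.4800)
new body rate ω' = (0.6200, -0.5550, 1.1184)
2q̇ = q⊗(0,ω) = (-0.2500000, 0.3257358, 0.6535535, -1.0071070)
q' = normalize(q + ½dt·q⊗(0,ω)) = (-0.7162, 0.0130, 0.5255, 0.4591)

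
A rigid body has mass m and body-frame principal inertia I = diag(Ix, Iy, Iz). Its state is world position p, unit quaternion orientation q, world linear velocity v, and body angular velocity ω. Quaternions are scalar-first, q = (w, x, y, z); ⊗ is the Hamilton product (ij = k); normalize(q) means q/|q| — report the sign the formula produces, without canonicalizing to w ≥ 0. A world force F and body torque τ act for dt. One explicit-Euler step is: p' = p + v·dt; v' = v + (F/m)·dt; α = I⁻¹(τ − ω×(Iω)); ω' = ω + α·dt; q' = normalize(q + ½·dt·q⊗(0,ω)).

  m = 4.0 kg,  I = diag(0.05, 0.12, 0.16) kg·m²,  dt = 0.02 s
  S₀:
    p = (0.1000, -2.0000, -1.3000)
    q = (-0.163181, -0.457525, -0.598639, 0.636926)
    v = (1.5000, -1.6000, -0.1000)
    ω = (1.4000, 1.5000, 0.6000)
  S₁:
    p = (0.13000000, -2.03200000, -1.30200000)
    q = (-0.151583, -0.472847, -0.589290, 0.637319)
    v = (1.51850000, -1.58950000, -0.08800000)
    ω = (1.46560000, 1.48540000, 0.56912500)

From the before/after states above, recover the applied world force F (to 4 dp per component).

F = (3.7000, 2.1000, 2.4000)

Δv = v₁−v₀ = (0.01850000, 0.01050000, 0.01200000)
F = m·Δv/dt = (3.7000, 2.1000, 2.4000)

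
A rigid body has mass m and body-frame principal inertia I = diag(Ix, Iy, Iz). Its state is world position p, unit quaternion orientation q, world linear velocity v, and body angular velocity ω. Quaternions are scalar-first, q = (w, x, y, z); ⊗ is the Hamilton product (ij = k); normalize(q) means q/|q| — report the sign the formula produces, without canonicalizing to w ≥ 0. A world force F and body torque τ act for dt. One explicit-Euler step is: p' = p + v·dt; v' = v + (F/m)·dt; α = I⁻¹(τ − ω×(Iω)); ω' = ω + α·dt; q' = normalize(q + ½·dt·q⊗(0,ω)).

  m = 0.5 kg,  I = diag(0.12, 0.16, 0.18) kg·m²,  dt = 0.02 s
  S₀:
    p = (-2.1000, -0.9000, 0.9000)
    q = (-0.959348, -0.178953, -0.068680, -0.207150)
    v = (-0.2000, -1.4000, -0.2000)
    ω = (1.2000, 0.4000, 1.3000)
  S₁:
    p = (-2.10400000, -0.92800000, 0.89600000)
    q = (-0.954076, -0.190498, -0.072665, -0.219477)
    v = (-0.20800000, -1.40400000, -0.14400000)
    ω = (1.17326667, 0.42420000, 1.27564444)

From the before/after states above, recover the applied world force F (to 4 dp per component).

velocity change Δv = (-0.00800000, -0.00400000, 0.05600000)
applied force F = (-0.2000, -0.1000, 1.4000)

F = (-0.2000, -0.1000, 1.4000)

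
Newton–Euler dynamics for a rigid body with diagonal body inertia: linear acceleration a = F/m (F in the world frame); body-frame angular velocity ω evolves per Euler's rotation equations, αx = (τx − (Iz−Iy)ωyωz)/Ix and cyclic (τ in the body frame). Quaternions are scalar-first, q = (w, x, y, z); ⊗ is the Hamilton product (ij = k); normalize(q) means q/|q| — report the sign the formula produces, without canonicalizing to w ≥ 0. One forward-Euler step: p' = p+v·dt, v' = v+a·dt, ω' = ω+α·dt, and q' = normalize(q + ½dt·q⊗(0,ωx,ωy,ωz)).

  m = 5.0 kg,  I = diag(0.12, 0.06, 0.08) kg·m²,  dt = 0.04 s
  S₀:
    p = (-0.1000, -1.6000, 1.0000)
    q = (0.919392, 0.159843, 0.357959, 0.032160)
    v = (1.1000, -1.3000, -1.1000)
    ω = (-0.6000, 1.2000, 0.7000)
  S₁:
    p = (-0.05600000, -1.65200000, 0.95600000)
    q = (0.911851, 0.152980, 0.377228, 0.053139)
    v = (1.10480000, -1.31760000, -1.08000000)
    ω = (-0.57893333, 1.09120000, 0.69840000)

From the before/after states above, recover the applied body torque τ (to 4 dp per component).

Δω = ω₁−ω₀ = (0.02106667, -0.10880000, -0.00160000)
precession coupling = (0.0168, -0.0168, 0.0432)
I·α + gyro = (0.0800, -0.1800, 0.0400)

τ = (0.0800, -0.1800, 0.0400)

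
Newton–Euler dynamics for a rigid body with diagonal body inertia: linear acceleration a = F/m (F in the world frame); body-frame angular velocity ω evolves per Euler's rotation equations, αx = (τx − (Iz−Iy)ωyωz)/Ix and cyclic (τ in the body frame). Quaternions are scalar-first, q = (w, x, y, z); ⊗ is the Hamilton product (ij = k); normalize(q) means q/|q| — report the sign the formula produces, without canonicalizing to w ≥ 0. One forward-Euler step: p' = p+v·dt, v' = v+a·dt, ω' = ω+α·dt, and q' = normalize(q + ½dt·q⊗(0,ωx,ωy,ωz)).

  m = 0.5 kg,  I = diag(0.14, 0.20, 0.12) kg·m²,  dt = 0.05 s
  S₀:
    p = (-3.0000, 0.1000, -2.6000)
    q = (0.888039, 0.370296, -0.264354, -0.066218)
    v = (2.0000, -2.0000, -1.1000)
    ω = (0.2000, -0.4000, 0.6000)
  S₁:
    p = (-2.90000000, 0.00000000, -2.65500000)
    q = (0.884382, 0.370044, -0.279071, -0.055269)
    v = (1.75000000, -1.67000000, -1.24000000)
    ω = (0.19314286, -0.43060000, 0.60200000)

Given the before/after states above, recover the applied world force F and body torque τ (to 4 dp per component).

F = (-2.5000, 3.3000, -1.4000)
τ = (0.0000, -0.1200, 0.0000)

Δω = ω₁−ω₀ = (-0.00685714, -0.03060000, 0.00200000)
I·α + gyro = (0.0000, -0.1200, 0.0000)
Δv = v₁−v₀ = (-0.25000000, 0.33000000, -0.14000000)
F = m·Δv/dt = (-2.5000, 3.3000, -1.4000)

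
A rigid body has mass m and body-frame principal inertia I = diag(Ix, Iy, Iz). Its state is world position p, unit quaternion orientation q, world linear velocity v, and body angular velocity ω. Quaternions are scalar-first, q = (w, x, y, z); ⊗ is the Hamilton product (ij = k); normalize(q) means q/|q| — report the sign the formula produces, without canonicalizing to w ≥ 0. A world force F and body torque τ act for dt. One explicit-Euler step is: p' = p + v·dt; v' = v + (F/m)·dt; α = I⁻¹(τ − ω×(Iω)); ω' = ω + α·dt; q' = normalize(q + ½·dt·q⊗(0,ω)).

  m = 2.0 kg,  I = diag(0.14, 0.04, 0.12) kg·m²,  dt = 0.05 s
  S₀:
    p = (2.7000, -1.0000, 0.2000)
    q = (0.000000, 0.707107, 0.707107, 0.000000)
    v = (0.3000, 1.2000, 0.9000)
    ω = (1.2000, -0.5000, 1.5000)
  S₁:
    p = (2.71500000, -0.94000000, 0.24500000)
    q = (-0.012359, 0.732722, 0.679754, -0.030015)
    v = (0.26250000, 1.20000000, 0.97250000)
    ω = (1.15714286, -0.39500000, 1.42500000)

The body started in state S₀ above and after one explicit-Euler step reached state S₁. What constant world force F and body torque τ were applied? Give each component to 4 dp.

F = (-1.5000, 0.0000, 2.9000)
τ = (-0.1800, 0.1200, -0.1200)

rate change Δω = (-0.04285714, 0.10500000, -0.07500000)
precession coupling = (-0.0600, 0.0360, 0.0600)
I·α + gyro = (-0.1800, 0.1200, -0.1200)
v₁ − v₀ = (-0.03750000, 0.00000000, 0.07250000)
m·(v₁−v₀)/dt = (-1.5000, 0.0000, 2.9000)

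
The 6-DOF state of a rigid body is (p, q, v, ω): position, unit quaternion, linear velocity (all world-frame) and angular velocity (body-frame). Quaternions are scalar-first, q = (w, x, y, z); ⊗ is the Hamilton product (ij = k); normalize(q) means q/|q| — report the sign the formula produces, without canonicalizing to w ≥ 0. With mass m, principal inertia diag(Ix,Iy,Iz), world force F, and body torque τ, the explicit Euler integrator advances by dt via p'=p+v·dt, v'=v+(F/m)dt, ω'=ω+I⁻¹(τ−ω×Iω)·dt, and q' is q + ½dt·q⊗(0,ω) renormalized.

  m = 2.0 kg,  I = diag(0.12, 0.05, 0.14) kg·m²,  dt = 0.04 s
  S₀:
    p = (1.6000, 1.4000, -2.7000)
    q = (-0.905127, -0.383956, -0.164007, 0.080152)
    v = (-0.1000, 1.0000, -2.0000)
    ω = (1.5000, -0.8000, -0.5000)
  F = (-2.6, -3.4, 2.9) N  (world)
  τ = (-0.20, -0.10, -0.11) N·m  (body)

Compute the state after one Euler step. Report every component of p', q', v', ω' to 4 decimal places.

p' = (1.5960, 1.4400, -2.7800)
q' = (-0.8949, -0.4079, -0.1509, 0.1002)
v' = (-0.1520, 0.9320, -1.9420)
ω' = (1.4213, -0.8920, -0.5554)

linear accel F/m = (-1.3000, -1.7000, 1.4500)
new position p' = (1.5960, 1.4400, -2.7800)
new velocity v' = (-0.1520, 0.9320, -1.9420)
(τ − ω×Iω)/I = (-1.9667, -2.3000, -1.3857)
ω + α·dt = (1.4213, -0.8920, -0.5554)
2q̇ = q⊗(0,ω) = (0.4848044, -1.2115654, 0.6523516, 1.0057388)
q + ½dt·q⊗(0,ω), renormalized = (-0.8949, -0.4079, -0.1509, 0.1002)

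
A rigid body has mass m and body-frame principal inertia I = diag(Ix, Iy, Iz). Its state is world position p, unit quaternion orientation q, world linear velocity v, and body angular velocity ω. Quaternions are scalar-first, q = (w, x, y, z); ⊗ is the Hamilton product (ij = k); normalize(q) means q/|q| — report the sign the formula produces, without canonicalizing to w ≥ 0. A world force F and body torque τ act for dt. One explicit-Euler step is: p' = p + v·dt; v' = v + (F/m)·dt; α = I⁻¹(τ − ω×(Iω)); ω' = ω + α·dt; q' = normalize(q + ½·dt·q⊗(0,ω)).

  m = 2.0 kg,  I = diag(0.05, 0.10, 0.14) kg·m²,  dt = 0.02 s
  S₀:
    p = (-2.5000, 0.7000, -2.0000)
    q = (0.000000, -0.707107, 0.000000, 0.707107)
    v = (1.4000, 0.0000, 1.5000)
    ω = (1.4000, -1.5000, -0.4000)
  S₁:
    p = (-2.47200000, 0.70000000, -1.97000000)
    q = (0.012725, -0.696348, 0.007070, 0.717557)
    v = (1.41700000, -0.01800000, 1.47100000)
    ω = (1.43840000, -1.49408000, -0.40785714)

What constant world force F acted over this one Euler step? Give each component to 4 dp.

velocity change Δv = (0.01700000, -0.01800000, -0.02900000)
F = m·Δv/dt = (1.7000, -1.8000, -2.9000)

F = (1.7000, -1.8000, -2.9000)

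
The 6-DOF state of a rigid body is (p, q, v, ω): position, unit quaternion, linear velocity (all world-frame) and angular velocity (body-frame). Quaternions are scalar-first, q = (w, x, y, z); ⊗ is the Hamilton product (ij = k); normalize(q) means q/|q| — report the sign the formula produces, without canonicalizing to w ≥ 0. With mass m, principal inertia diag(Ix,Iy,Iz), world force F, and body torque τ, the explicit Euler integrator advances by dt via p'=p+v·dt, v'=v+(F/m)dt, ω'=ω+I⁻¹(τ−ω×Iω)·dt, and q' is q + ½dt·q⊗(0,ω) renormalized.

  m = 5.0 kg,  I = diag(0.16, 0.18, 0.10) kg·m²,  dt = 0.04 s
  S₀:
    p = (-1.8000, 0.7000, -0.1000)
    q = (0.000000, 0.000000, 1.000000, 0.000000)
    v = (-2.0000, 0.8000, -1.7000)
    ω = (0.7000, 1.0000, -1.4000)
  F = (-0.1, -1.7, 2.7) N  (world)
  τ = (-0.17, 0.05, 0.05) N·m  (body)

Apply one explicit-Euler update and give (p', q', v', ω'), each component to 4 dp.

p' = (-1.8800, 0.7320, -0.1680)
q' = (-0.0200, -0.0280, 0.9993, -0.0140)
v' = (-2.0008, 0.7864, -1.6784)
ω' = (0.6295, 1.0242, -1.3856)

precession coupling ω×(Iω) = (0.1120, -0.0588, 0.0140)
(τ − ω×Iω)/I = (-1.7625, 0.6044, 0.3600)
ω + α·dt = (0.6295, 1.0242, -1.3856)
Hamilton product q⊗(0,ω) = (-1.0000000, -1.4000000, 0.0000000, -0.7000000)
q + ½dt·q⊗(0,ω), renormalized = (-0.0200, -0.0280, 0.9993, -0.0140)
linear accel F/m = (-0.0200, -0.3400, 0.5400)
p' = p + v·dt = (-1.8800, 0.7320, -0.1680)
v' = v + a·dt = (-2.0008, 0.7864, -1.6784)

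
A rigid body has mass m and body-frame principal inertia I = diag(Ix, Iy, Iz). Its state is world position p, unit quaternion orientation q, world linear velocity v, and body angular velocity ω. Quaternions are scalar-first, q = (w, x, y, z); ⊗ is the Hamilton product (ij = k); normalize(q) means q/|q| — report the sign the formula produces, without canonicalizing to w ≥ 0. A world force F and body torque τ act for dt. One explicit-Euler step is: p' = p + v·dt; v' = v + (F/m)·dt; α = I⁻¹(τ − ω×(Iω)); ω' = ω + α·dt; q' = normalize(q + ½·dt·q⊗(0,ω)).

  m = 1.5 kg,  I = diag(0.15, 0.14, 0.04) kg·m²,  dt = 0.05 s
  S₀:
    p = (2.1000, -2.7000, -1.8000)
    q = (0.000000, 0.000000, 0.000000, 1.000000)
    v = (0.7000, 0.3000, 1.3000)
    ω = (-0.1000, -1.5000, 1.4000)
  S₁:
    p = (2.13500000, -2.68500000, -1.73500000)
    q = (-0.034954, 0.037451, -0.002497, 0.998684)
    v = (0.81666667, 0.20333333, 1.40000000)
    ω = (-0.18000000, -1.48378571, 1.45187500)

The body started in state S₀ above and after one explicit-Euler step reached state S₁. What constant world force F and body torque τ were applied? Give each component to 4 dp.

v₁ − v₀ = (0.11666667, -0.09666667, 0.10000000)
F = m·Δv/dt = (3.5000, -2.9000, 3.0000)
ω₁ − ω₀ = (-0.08000000, 0.01621429, 0.05187500)
gyro term ω₀×Iω₀ = (0.2100, -0.0154, -0.0015)
I·α + gyro = (-0.0300, 0.0300, 0.0400)

F = (3.5000, -2.9000, 3.0000)
τ = (-0.0300, 0.0300, 0.0400)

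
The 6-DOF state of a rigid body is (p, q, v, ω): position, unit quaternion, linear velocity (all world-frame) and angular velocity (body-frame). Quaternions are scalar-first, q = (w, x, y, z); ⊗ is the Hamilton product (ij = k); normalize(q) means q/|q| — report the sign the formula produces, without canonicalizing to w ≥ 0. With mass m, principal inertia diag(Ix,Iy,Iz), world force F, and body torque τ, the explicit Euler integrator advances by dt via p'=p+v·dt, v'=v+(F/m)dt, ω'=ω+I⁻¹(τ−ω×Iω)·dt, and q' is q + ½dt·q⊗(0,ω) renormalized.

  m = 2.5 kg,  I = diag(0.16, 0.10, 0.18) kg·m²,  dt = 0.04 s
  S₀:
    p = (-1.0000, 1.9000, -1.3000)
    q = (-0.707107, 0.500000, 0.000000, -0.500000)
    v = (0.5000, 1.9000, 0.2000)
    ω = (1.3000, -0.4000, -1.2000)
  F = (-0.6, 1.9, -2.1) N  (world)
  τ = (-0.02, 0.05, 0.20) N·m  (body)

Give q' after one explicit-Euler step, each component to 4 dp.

q' = (-0.7316, 0.4773, 0.0047, -0.4867)

2q̇ = q⊗(0,ω) = (-1.2500000, -1.1192391, 0.2328428, 0.6485284)
updated quaternion q' = (-0.7316, 0.4773, 0.0047, -0.4867)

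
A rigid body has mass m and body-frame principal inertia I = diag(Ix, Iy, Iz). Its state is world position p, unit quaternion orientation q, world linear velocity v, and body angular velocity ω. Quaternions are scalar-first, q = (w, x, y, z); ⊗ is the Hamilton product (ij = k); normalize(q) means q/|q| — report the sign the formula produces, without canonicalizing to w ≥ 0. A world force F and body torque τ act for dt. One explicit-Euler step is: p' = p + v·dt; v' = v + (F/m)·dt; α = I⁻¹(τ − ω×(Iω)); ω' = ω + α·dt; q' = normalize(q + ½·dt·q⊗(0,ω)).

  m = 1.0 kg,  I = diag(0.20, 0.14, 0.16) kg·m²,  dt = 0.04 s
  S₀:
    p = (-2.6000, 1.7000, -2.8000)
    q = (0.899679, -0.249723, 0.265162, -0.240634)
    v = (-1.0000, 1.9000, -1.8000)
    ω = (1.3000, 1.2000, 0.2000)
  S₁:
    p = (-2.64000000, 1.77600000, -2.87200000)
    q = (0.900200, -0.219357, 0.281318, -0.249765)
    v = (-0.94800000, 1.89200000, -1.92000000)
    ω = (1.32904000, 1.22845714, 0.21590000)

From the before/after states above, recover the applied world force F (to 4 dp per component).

v₁ − v₀ = (0.05200000, -0.00800000, -0.12000000)
F = m·Δv/dt = (1.3000, -0.2000, -3.0000)

F = (1.3000, -0.2000, -3.0000)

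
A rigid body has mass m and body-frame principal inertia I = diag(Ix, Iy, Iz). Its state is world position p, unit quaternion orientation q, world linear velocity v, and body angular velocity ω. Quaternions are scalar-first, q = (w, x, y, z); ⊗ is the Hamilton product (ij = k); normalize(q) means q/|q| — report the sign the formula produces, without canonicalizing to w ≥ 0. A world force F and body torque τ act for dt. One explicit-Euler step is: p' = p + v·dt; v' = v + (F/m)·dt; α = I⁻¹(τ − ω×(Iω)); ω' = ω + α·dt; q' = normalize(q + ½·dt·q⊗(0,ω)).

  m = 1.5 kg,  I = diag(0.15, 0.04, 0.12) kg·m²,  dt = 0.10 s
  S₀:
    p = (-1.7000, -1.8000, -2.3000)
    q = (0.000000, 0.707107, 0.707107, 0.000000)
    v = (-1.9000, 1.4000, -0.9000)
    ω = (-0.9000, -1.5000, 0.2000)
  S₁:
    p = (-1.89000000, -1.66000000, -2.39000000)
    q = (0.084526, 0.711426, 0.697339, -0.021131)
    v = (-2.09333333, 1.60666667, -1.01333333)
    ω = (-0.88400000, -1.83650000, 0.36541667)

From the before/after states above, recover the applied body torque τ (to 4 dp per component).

rate change Δω = (0.01600000, -0.33650000, 0.16541667)
τ = I·(Δω/dt) + ω₀×(Iω₀) = (0.0000, -0.1400, 0.0500)

τ = (0.0000, -0.1400, 0.0500)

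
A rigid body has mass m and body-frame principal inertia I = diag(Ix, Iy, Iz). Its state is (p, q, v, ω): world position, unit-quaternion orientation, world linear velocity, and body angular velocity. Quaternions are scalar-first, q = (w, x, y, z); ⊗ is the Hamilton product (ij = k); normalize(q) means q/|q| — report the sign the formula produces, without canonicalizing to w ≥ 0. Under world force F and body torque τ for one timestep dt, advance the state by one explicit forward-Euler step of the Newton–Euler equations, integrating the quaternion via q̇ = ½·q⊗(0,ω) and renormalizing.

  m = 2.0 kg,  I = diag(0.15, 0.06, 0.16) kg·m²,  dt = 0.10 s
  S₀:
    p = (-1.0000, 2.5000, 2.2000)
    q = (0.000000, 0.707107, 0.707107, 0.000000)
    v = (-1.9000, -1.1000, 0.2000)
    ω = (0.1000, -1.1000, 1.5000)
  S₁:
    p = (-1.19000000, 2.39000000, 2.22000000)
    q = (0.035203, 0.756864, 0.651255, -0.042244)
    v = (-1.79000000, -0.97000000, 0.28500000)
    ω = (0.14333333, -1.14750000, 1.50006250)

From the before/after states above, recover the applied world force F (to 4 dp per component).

F = (2.2000, 2.6000, 1.7000)

v₁ − v₀ = (0.11000000, 0.13000000, 0.08500000)
applied force F = (2.2000, 2.6000, 1.7000)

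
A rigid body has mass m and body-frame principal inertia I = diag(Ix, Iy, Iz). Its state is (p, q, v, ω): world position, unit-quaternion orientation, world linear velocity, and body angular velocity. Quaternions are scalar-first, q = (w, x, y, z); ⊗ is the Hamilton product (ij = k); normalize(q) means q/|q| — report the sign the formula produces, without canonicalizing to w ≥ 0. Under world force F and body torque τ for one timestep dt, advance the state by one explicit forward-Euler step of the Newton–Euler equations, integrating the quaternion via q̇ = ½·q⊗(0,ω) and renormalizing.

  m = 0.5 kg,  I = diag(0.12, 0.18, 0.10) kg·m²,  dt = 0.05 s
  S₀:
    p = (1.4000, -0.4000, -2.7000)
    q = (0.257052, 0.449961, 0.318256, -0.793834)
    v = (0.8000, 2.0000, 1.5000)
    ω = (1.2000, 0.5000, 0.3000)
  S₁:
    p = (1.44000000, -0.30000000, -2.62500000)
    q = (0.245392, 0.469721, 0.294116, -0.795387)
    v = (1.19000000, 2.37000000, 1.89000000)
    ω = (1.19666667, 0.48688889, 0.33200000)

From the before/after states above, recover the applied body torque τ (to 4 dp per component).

τ = (-0.0200, -0.0400, 0.1000)

ω₁ − ω₀ = (-0.00333333, -0.01311111, 0.03200000)
precession coupling = (-0.0120, 0.0072, 0.0360)
applied torque τ = (-0.0200, -0.0400, 0.1000)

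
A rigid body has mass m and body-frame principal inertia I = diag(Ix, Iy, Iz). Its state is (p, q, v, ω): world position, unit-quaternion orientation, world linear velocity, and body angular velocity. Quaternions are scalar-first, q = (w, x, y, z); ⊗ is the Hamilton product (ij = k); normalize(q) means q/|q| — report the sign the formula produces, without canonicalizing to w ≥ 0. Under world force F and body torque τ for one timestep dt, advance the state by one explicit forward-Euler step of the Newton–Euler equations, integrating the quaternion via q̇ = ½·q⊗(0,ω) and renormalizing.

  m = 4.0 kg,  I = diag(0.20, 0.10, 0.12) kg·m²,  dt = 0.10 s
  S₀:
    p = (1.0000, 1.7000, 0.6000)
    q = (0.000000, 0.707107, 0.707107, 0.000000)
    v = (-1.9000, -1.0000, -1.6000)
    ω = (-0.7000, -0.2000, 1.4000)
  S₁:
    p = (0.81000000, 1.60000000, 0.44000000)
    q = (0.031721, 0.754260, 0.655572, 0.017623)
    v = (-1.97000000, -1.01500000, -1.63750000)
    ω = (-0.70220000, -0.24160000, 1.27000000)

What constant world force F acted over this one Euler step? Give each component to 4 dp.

velocity change Δv = (-0.07000000, -0.01500000, -0.03750000)
F = m·Δv/dt = (-2.8000, -0.6000, -1.5000)

F = (-2.8000, -0.6000, -1.5000)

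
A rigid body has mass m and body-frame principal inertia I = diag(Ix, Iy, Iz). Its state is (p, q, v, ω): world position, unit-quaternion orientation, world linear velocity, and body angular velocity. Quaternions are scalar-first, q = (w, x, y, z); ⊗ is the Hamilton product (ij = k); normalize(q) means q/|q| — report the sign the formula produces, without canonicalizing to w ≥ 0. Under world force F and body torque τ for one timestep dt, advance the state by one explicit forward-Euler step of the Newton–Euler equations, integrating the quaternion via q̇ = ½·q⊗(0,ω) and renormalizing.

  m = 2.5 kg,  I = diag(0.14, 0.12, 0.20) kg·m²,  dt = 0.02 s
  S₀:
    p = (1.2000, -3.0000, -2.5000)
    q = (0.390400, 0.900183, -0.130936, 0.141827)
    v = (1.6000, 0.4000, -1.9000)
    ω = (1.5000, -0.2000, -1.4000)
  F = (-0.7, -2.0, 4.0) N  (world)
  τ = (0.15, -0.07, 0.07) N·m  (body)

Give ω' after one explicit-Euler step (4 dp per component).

ω' = (1.5182, -0.2327, -1.3936)

angular accel α = (0.9114, -1.6333, 0.3200)
new body rate ω' = (1.5182, -0.2327, -1.3936)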